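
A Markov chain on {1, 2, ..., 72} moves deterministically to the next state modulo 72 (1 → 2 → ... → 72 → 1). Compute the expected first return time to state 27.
E[T_27 | X_0 = 27] = 72

The chain cycles deterministically, so starting at state 27 it returns in exactly 72 steps. Equivalently, the stationary distribution is uniform π_j = 1/72 for every state j, so by Kac's formula E[T_27] = 1/π_27 = 72.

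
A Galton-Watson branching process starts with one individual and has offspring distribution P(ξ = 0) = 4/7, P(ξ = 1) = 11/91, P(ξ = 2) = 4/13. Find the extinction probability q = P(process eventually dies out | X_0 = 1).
q = 1

Mean offspring μ = 0·4/7 + 1·11/91 + 2·4/13 = 67/91 ≤ 1. For μ ≤ 1 with offspring not concentrated at 1, the Galton-Watson process goes extinct almost surely, so q = 1.
(Algebraic check: The pgf is f(s) = 4/7 + 11/91·s + 4/13·s². The extinction probability q is the smallest fixed point of f in [0, 1]. Setting s = f(s):
  4/13·s² + (11/91 − 1)·s + 4/7 = 0
  4/13·s² − (4/7 + 4/13)·s + 4/7 = 0
which factors as (s − 1)·(4/13·s − 4/7) = 0, giving roots s = 1 and s = (4/7)/(4/13) = 13/7. Since 13/7 ≥ 1, the smallest root in [0, 1] is s = 1.)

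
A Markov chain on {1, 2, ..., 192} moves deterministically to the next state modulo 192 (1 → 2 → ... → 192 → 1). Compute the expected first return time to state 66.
E[T_66 | X_0 = 66] = 192

The chain cycles deterministically, so starting at state 66 it returns in exactly 192 steps. Equivalently, the stationary distribution is uniform π_j = 1/192 for every state j, so by Kac's formula E[T_66] = 1/π_66 = 192.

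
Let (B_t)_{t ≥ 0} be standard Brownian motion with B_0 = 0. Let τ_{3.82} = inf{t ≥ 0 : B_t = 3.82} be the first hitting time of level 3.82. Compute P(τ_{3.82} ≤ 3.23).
P(τ_{3.82} ≤ 3.23) = 2(1 − Φ(3.82/√3.23)) = 2(1 − Φ(2.1255)) ≈ 0.0335

By the reflection principle for standard BM, P(τ_b ≤ t) = 2 · P(B_t ≥ b). Since B_t ~ N(0, t), P(B_t ≥ 3.82) = 1 − Φ(3.82/√t) = 1 − Φ(3.82/√3.23) = 1 − Φ(2.1255) ≈ 0.01677. Doubling: P(τ_{3.82} ≤ 3.23) ≈ 2 · 0.01677 = 0.03354 ≈ 0.0335.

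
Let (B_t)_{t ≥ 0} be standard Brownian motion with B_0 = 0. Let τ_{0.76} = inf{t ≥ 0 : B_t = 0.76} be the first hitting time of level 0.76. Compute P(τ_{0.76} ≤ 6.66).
P(τ_{0.76} ≤ 6.66) = 2(1 − Φ(0.76/√6.66)) = 2(1 − Φ(0.2945)) ≈ 0.7684

By the reflection principle for standard BM, P(τ_b ≤ t) = 2 · P(B_t ≥ b). Since B_t ~ N(0, t), P(B_t ≥ 0.76) = 1 − Φ(0.76/√t) = 1 − Φ(0.76/√6.66) = 1 − Φ(0.2945) ≈ 0.38419. Doubling: P(τ_{0.76} ≤ 6.66) ≈ 2 · 0.38419 = 0.76838 ≈ 0.7684.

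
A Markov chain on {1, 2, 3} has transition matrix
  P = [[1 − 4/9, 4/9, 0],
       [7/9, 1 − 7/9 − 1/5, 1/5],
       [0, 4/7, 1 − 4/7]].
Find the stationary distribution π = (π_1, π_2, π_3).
π = (35/62, 10/31, 7/62)

This is a birth-death chain on three states, which satisfies detailed balance: π_1 · P_{12} = π_2 · P_{21} and π_2 · P_{23} = π_3 · P_{32}.
From π_1 · 4/9 = π_2 · 7/9: π_2/π_1 = (4/9)/(7/9) = 4/7.
From π_2 · 1/5 = π_3 · 4/7: π_3/π_2 = (1/5)/(4/7) = 7/20.
Take π_1 proportional to 1; then unnormalized π = (1, 4/7, 1/5). Normalize by dividing by the sum 62/35:
  π = (35/62, 10/31, 7/62).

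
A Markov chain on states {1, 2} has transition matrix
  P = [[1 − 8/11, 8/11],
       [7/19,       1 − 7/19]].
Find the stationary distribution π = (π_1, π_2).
π_1 = 77/229, π_2 = 152/229

Solve πP = π with π_1 + π_2 = 1. From πP = π: π_1 · (1 − 8/11) + π_2 · 7/19 = π_1 ⇒ π_2 · 7/19 = π_1 · 8/11 ⇒ π_2/π_1 = (8/11)/(7/19) = 152/77. Together with π_1 + π_2 = 1:
  π_1 = (7/19)/(8/11 + 7/19) = (7/19)/(229/209) = 77/229,
  π_2 = (8/11)/(8/11 + 7/19) = (8/11)/(229/209) = 152/229.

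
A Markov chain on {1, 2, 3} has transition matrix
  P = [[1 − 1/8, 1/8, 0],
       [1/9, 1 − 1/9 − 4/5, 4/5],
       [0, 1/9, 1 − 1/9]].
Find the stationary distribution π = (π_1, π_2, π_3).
π = (40/409, 45/409, 324/409)

This is a birth-death chain on three states, which satisfies detailed balance: π_1 · P_{12} = π_2 · P_{21} and π_2 · P_{23} = π_3 · P_{32}.
From π_1 · 1/8 = π_2 · 1/9: π_2/π_1 = (1/8)/(1/9) = 9/8.
From π_2 · 4/5 = π_3 · 1/9: π_3/π_2 = (4/5)/(1/9) = 36/5.
Take π_1 proportional to 1; then unnormalized π = (1, 9/8, 81/10). Normalize by dividing by the sum 409/40:
  π = (40/409, 45/409, 324/409).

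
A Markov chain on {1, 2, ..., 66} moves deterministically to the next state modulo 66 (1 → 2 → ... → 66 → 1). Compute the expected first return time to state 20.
E[T_20 | X_0 = 20] = 66

The chain cycles deterministically, so starting at state 20 it returns in exactly 66 steps. Equivalently, the stationary distribution is uniform π_j = 1/66 for every state j, so by Kac's formula E[T_20] = 1/π_20 = 66.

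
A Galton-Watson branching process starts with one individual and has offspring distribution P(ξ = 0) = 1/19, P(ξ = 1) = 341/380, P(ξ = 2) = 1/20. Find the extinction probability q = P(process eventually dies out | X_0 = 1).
q = 1

Mean offspring μ = 0·1/19 + 1·341/380 + 2·1/20 = 379/380 ≤ 1. For μ ≤ 1 with offspring not concentrated at 1, the Galton-Watson process goes extinct almost surely, so q = 1.
(Algebraic check: The pgf is f(s) = 1/19 + 341/380·s + 1/20·s². The extinction probability q is the smallest fixed point of f in [0, 1]. Setting s = f(s):
  1/20·s² + (341/380 − 1)·s + 1/19 = 0
  1/20·s² − (1/19 + 1/20)·s + 1/19 = 0
which factors as (s − 1)·(1/20·s − 1/19) = 0, giving roots s = 1 and s = (1/19)/(1/20) = 20/19. Since 20/19 ≥ 1, the smallest root in [0, 1] is s = 1.)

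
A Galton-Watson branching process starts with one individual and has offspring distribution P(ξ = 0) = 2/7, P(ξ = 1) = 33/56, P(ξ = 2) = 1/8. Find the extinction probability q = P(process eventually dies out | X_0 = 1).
q = 1

Mean offspring μ = 0·2/7 + 1·33/56 + 2·1/8 = 47/56 ≤ 1. For μ ≤ 1 with offspring not concentrated at 1, the Galton-Watson process goes extinct almost surely, so q = 1.
(Algebraic check: The pgf is f(s) = 2/7 + 33/56·s + 1/8·s². The extinction probability q is the smallest fixed point of f in [0, 1]. Setting s = f(s):
  1/8·s² + (33/56 − 1)·s + 2/7 = 0
  1/8·s² − (2/7 + 1/8)·s + 2/7 = 0
which factors as (s − 1)·(1/8·s − 2/7) = 0, giving roots s = 1 and s = (2/7)/(1/8) = 16/7. Since 16/7 ≥ 1, the smallest root in [0, 1] is s = 1.)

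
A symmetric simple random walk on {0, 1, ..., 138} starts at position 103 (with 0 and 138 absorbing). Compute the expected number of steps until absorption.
E[τ | X_0 = 103] = 3605

Let v_k = E[τ | X_0 = k]. Boundary: v_0 = v_138 = 0. Recurrence: v_k = 1 + (v_{k-1} + v_{k+1})/2 for 1 ≤ k ≤ 137. The particular solution to v_k − (v_{k-1} + v_{k+1})/2 = 1 is v_k = −k^2. Adding homogeneous solution A + B k and matching boundaries gives v_k = k (138 − k). Substituting k = 103: v_103 = 103 · 35 = 3605.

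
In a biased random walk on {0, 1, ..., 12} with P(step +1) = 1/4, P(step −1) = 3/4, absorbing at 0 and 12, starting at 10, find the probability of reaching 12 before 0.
P(hit 12 before 0) = (1 − (3)^10) / (1 − (3)^12) = 7381/66430

Let u_k denote P(reach 12 before 0 | start at k). Boundary: u_0 = 0, u_12 = 1. Recurrence: u_k = 1/4·u_{k+1} + 3/4·u_{k-1} for 1 ≤ k ≤ 11. Try u_k = A + B·r^k with r = q/p = (3/4)/(1/4) = 3. Substitution satisfies the recurrence; boundary conditions give:
  u_k = (1 − r^k) / (1 − r^N) = (1 − (3)^10) / (1 − (3)^12) = 7381/66430.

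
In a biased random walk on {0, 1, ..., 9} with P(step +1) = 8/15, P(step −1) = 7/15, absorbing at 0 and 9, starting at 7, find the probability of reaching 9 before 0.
P(hit 9 before 0) = (1 − (7/8)^7) / (1 − (7/8)^9) = 81510976/93864121

Let u_k denote P(reach 9 before 0 | start at k). Boundary: u_0 = 0, u_9 = 1. Recurrence: u_k = 8/15·u_{k+1} + 7/15·u_{k-1} for 1 ≤ k ≤ 8. Try u_k = A + B·r^k with r = q/p = (7/15)/(8/15) = 7/8. Substitution satisfies the recurrence; boundary conditions give:
  u_k = (1 − r^k) / (1 − r^N) = (1 − (7/8)^7) / (1 − (7/8)^9) = 81510976/93864121.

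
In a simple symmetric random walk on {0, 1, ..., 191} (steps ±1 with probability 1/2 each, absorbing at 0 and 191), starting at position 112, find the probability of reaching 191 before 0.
P(hit 191 before 0) = 112/191

Let u_k = P(hit 191 before 0 | start at k). Then u_0 = 0, u_191 = 1, and u_k = u_{k-1}/2 + u_{k+1}/2 for 1 ≤ k ≤ 190. This harmonic recurrence is solved by u_k = k/191, giving u_112 = 112/191.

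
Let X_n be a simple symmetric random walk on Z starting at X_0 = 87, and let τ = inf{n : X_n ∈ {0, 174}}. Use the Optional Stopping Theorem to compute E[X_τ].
E[X_τ] = 87

X_n is a martingale and τ is a bounded-mean stopping time (indeed τ is finite a.s. with bounded expectation since the walk is in a bounded region). By the OST, E[X_τ] = E[X_0] = 87. Equivalently: E[X_τ] = 174 · P(hit 174 first) + 0 · P(hit 0 first) = 174 · (87/174) = 87.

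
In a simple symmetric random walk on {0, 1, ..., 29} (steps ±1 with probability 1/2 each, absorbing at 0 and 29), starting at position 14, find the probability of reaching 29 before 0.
P(hit 29 before 0) = 14/29

Let u_k = P(hit 29 before 0 | start at k). Then u_0 = 0, u_29 = 1, and u_k = u_{k-1}/2 + u_{k+1}/2 for 1 ≤ k ≤ 28. This harmonic recurrence is solved by u_k = k/29, giving u_14 = 14/29.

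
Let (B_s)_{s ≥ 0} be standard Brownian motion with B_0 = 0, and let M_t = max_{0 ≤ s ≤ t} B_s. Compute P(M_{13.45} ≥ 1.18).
P(M_{13.45} ≥ 1.18) = 2·P(B_{13.45} ≥ 1.18) = 2(1 − Φ(1.18/√13.45)) ≈ 0.7476

By the reflection principle for Brownian motion, P(M_t ≥ a) = 2 · P(B_t ≥ a) for a ≥ 0. Since B_t ~ N(0, t), P(B_t ≥ 1.18) = 1 − Φ(1.18/√t) = 1 − Φ(1.18/√13.45) = 1 − Φ(0.3218). So
  P(M_{13.45} ≥ 1.18) = 2(1 − Φ(0.3218)) ≈ 0.7476.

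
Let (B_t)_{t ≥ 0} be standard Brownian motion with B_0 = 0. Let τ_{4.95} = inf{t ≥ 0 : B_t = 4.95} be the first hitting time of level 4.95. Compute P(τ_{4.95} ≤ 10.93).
P(τ_{4.95} ≤ 10.93) = 2(1 − Φ(4.95/√10.93)) = 2(1 − Φ(1.4973)) ≈ 0.1343

By the reflection principle for standard BM, P(τ_b ≤ t) = 2 · P(B_t ≥ b). Since B_t ~ N(0, t), P(B_t ≥ 4.95) = 1 − Φ(4.95/√t) = 1 − Φ(4.95/√10.93) = 1 − Φ(1.4973) ≈ 0.06716. Doubling: P(τ_{4.95} ≤ 10.93) ≈ 2 · 0.06716 = 0.13432 ≈ 0.1343.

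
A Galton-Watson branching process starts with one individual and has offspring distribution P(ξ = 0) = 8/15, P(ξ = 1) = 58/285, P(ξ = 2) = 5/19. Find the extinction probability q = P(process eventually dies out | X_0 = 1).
q = 1

Mean offspring μ = 0·8/15 + 1·58/285 + 2·5/19 = 208/285 ≤ 1. For μ ≤ 1 with offspring not concentrated at 1, the Galton-Watson process goes extinct almost surely, so q = 1.
(Algebraic check: The pgf is f(s) = 8/15 + 58/285·s + 5/19·s². The extinction probability q is the smallest fixed point of f in [0, 1]. Setting s = f(s):
  5/19·s² + (58/285 − 1)·s + 8/15 = 0
  5/19·s² − (8/15 + 5/19)·s + 8/15 = 0
which factors as (s − 1)·(5/19·s − 8/15) = 0, giving roots s = 1 and s = (8/15)/(5/19) = 152/75. Since 152/75 ≥ 1, the smallest root in [0, 1] is s = 1.)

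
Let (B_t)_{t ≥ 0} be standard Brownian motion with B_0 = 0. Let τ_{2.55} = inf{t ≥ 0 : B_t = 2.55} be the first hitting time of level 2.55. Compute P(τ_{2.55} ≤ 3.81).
P(τ_{2.55} ≤ 3.81) = 2(1 − Φ(2.55/√3.81)) = 2(1 − Φ(1.3064)) ≈ 0.1914

By the reflection principle for standard BM, P(τ_b ≤ t) = 2 · P(B_t ≥ b). Since B_t ~ N(0, t), P(B_t ≥ 2.55) = 1 − Φ(2.55/√t) = 1 − Φ(2.55/√3.81) = 1 − Φ(1.3064) ≈ 0.09571. Doubling: P(τ_{2.55} ≤ 3.81) ≈ 2 · 0.09571 = 0.19142 ≈ 0.1914.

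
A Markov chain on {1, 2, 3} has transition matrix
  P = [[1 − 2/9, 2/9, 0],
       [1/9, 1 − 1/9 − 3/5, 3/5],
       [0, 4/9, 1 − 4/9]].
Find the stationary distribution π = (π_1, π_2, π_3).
π = (10/57, 20/57, 9/19)

This is a birth-death chain on three states, which satisfies detailed balance: π_1 · P_{12} = π_2 · P_{21} and π_2 · P_{23} = π_3 · P_{32}.
From π_1 · 2/9 = π_2 · 1/9: π_2/π_1 = (2/9)/(1/9) = 2.
From π_2 · 3/5 = π_3 · 4/9: π_3/π_2 = (3/5)/(4/9) = 27/20.
Take π_1 proportional to 1; then unnormalized π = (1, 2, 27/10). Normalize by dividing by the sum 57/10:
  π = (10/57, 20/57, 9/19).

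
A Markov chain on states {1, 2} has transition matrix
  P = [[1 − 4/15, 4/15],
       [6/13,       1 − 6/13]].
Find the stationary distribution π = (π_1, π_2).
π_1 = 45/71, π_2 = 26/71

Solve πP = π with π_1 + π_2 = 1. From πP = π: π_1 · (1 − 4/15) + π_2 · 6/13 = π_1 ⇒ π_2 · 6/13 = π_1 · 4/15 ⇒ π_2/π_1 = (4/15)/(6/13) = 26/45. Together with π_1 + π_2 = 1:
  π_1 = (6/13)/(4/15 + 6/13) = (6/13)/(142/195) = 45/71,
  π_2 = (4/15)/(4/15 + 6/13) = (4/15)/(142/195) = 26/71.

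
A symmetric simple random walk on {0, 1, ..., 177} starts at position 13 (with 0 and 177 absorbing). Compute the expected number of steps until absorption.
E[τ | X_0 = 13] = 2132

Let v_k = E[τ | X_0 = k]. Boundary: v_0 = v_177 = 0. Recurrence: v_k = 1 + (v_{k-1} + v_{k+1})/2 for 1 ≤ k ≤ 176. The particular solution to v_k − (v_{k-1} + v_{k+1})/2 = 1 is v_k = −k^2. Adding homogeneous solution A + B k and matching boundaries gives v_k = k (177 − k). Substituting k = 13: v_13 = 13 · 164 = 2132.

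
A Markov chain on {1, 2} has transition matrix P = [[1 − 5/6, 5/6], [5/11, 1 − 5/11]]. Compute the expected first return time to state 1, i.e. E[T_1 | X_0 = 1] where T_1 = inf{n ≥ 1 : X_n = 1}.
E[T_1 | X_0 = 1] = 1/π_1 = 17/6

For an irreducible recurrent Markov chain with stationary distribution π, E[T_i | X_0 = i] = 1/π_i (Kac's formula). Here π_1 = (5/11)/(5/6 + 5/11) = (5/11)/(85/66) = 6/17, so E[T_1 | X_0 = 1] = 1/π_1 = (5/6 + 5/11)/(5/11) = (85/66)/(5/11) = 17/6.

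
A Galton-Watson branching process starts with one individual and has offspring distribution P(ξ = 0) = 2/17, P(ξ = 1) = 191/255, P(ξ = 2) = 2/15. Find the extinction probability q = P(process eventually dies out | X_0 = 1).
q = 15/17

The pgf is f(s) = 2/17 + 191/255·s + 2/15·s². The extinction probability q is the smallest fixed point of f in [0, 1]. Setting s = f(s):
  2/15·s² + (191/255 − 1)·s + 2/17 = 0
  2/15·s² − (2/17 + 2/15)·s + 2/17 = 0
which factors as (s − 1)·(2/15·s − 2/17) = 0, giving roots s = 1 and s = (2/17)/(2/15) = 15/17.
Mean offspring μ = 191/255 + 2·2/15 = 259/255 > 1 (supercritical), so q < 1. The extinction probability is the smaller root: q = (2/17)/(2/15) = 15/17.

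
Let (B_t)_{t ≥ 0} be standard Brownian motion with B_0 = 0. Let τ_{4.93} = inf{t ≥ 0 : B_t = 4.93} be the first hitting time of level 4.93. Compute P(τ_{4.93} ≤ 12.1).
P(τ_{4.93} ≤ 12.1) = 2(1 − Φ(4.93/√12.1)) = 2(1 − Φ(1.4173)) ≈ 0.1564

By the reflection principle for standard BM, P(τ_b ≤ t) = 2 · P(B_t ≥ b). Since B_t ~ N(0, t), P(B_t ≥ 4.93) = 1 − Φ(4.93/√t) = 1 − Φ(4.93/√12.1) = 1 − Φ(1.4173) ≈ 0.07820. Doubling: P(τ_{4.93} ≤ 12.1) ≈ 2 · 0.07820 = 0.15640 ≈ 0.1564.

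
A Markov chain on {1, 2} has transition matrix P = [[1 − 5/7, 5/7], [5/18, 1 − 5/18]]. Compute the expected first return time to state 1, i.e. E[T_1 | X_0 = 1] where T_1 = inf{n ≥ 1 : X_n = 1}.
E[T_1 | X_0 = 1] = 1/π_1 = 25/7

For an irreducible recurrent Markov chain with stationary distribution π, E[T_i | X_0 = i] = 1/π_i (Kac's formula). Here π_1 = (5/18)/(5/7 + 5/18) = (5/18)/(125/126) = 7/25, so E[T_1 | X_0 = 1] = 1/π_1 = (5/7 + 5/18)/(5/18) = (125/126)/(5/18) = 25/7.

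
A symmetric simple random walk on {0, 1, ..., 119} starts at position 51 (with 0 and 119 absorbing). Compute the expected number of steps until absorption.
E[τ | X_0 = 51] = 3468

Let v_k = E[τ | X_0 = k]. Boundary: v_0 = v_119 = 0. Recurrence: v_k = 1 + (v_{k-1} + v_{k+1})/2 for 1 ≤ k ≤ 118. The particular solution to v_k − (v_{k-1} + v_{k+1})/2 = 1 is v_k = −k^2. Adding homogeneous solution A + B k and matching boundaries gives v_k = k (119 − k). Substituting k = 51: v_51 = 51 · 68 = 3468.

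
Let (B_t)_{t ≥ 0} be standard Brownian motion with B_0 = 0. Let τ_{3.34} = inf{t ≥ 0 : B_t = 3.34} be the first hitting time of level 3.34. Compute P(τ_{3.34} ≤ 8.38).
P(τ_{3.34} ≤ 8.38) = 2(1 − Φ(3.34/√8.38)) = 2(1 − Φ(1.1538)) ≈ 0.2486

By the reflection principle for standard BM, P(τ_b ≤ t) = 2 · P(B_t ≥ b). Since B_t ~ N(0, t), P(B_t ≥ 3.34) = 1 − Φ(3.34/√t) = 1 − Φ(3.34/√8.38) = 1 − Φ(1.1538) ≈ 0.12429. Doubling: P(τ_{3.34} ≤ 8.38) ≈ 2 · 0.12429 = 0.24858 ≈ 0.2486.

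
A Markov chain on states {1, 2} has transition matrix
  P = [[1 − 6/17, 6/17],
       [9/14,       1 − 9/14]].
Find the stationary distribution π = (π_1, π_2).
π_1 = 51/79, π_2 = 28/79

Solve πP = π with π_1 + π_2 = 1. From πP = π: π_1 · (1 − 6/17) + π_2 · 9/14 = π_1 ⇒ π_2 · 9/14 = π_1 · 6/17 ⇒ π_2/π_1 = (6/17)/(9/14) = 28/51. Together with π_1 + π_2 = 1:
  π_1 = (9/14)/(6/17 + 9/14) = (9/14)/(237/238) = 51/79,
  π_2 = (6/17)/(6/17 + 9/14) = (6/17)/(237/238) = 28/79.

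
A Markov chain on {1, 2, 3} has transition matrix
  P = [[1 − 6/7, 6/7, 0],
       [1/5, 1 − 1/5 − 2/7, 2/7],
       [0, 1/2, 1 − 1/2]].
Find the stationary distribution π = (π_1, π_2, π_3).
π = (49/379, 210/379, 120/379)

This is a birth-death chain on three states, which satisfies detailed balance: π_1 · P_{12} = π_2 · P_{21} and π_2 · P_{23} = π_3 · P_{32}.
From π_1 · 6/7 = π_2 · 1/5: π_2/π_1 = (6/7)/(1/5) = 30/7.
From π_2 · 2/7 = π_3 · 1/2: π_3/π_2 = (2/7)/(1/2) = 4/7.
Take π_1 proportional to 1; then unnormalized π = (1, 30/7, 120/49). Normalize by dividing by the sum 379/49:
  π = (49/379, 210/379, 120/379).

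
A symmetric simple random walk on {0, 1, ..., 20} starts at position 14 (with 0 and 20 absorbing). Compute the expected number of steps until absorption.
E[τ | X_0 = 14] = 84

Let v_k = E[τ | X_0 = k]. Boundary: v_0 = v_20 = 0. Recurrence: v_k = 1 + (v_{k-1} + v_{k+1})/2 for 1 ≤ k ≤ 19. The particular solution to v_k − (v_{k-1} + v_{k+1})/2 = 1 is v_k = −k^2. Adding homogeneous solution A + B k and matching boundaries gives v_k = k (20 − k). Substituting k = 14: v_14 = 14 · 6 = 84.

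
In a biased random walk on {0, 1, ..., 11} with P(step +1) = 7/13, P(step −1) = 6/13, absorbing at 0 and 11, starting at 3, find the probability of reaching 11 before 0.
P(hit 11 before 0) = (1 − (6/7)^3) / (1 − (6/7)^11) = 732129727/1614529687

Let u_k denote P(reach 11 before 0 | start at k). Boundary: u_0 = 0, u_11 = 1. Recurrence: u_k = 7/13·u_{k+1} + 6/13·u_{k-1} for 1 ≤ k ≤ 10. Try u_k = A + B·r^k with r = q/p = (6/13)/(7/13) = 6/7. Substitution satisfies the recurrence; boundary conditions give:
  u_k = (1 − r^k) / (1 − r^N) = (1 − (6/7)^3) / (1 − (6/7)^11) = 732129727/1614529687.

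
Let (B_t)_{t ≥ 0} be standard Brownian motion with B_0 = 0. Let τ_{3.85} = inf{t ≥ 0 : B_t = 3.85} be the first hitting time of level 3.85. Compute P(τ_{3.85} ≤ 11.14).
P(τ_{3.85} ≤ 11.14) = 2(1 − Φ(3.85/√11.14)) = 2(1 − Φ(1.1535)) ≈ 0.2487

By the reflection principle for standard BM, P(τ_b ≤ t) = 2 · P(B_t ≥ b). Since B_t ~ N(0, t), P(B_t ≥ 3.85) = 1 − Φ(3.85/√t) = 1 − Φ(3.85/√11.14) = 1 − Φ(1.1535) ≈ 0.12435. Doubling: P(τ_{3.85} ≤ 11.14) ≈ 2 · 0.12435 = 0.24870 ≈ 0.2487.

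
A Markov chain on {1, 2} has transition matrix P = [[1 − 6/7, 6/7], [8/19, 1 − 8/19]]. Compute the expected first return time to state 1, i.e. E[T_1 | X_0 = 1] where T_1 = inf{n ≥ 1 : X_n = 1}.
E[T_1 | X_0 = 1] = 1/π_1 = 85/28

For an irreducible recurrent Markov chain with stationary distribution π, E[T_i | X_0 = i] = 1/π_i (Kac's formula). Here π_1 = (8/19)/(6/7 + 8/19) = (8/19)/(170/133) = 28/85, so E[T_1 | X_0 = 1] = 1/π_1 = (6/7 + 8/19)/(8/19) = (170/133)/(8/19) = 85/28.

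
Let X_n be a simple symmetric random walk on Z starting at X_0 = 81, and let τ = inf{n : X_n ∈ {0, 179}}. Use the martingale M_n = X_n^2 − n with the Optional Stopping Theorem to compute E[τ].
E[τ] = 7938

M_n = X_n^2 − n is a martingale (since E[X_{n+1}^2 | F_n] = X_n^2 + 1). By OST (τ has finite mean in a bounded region), E[M_τ] = E[M_0] = X_0^2 − 0 = 81^2 = 6561. Also E[M_τ] = E[X_τ^2] − E[τ]. The walk exits at 0 or 179, with P(hit 179 first) = 81/179, so E[X_τ^2] = 179^2 · 81/179 + 0 = 14499. Thus E[τ] = E[X_τ^2] − E[M_τ] = 14499 − 6561 = 7938 = 81(179 − 81) = 7938.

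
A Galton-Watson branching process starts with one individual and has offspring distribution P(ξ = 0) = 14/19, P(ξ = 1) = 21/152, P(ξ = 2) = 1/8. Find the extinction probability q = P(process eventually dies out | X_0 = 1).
q = 1

Mean offspring μ = 0·14/19 + 1·21/152 + 2·1/8 = 59/152 ≤ 1. For μ ≤ 1 with offspring not concentrated at 1, the Galton-Watson process goes extinct almost surely, so q = 1.
(Algebraic check: The pgf is f(s) = 14/19 + 21/152·s + 1/8·s². The extinction probability q is the smallest fixed point of f in [0, 1]. Setting s = f(s):
  1/8·s² + (21/152 − 1)·s + 14/19 = 0
  1/8·s² − (14/19 + 1/8)·s + 14/19 = 0
which factors as (s − 1)·(1/8·s − 14/19) = 0, giving roots s = 1 and s = (14/19)/(1/8) = 112/19. Since 112/19 ≥ 1, the smallest root in [0, 1] is s = 1.)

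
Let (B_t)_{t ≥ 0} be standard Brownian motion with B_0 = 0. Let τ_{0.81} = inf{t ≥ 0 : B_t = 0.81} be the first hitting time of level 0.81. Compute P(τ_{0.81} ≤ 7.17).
P(τ_{0.81} ≤ 7.17) = 2(1 − Φ(0.81/√7.17)) = 2(1 − Φ(0.3025)) ≈ 0.7623

By the reflection principle for standard BM, P(τ_b ≤ t) = 2 · P(B_t ≥ b). Since B_t ~ N(0, t), P(B_t ≥ 0.81) = 1 − Φ(0.81/√t) = 1 − Φ(0.81/√7.17) = 1 − Φ(0.3025) ≈ 0.38114. Doubling: P(τ_{0.81} ≤ 7.17) ≈ 2 · 0.38114 = 0.76228 ≈ 0.7623.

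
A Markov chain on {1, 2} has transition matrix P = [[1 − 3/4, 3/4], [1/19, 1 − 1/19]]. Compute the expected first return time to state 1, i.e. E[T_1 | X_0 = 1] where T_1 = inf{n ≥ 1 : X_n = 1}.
E[T_1 | X_0 = 1] = 1/π_1 = 61/4

For an irreducible recurrent Markov chain with stationary distribution π, E[T_i | X_0 = i] = 1/π_i (Kac's formula). Here π_1 = (1/19)/(3/4 + 1/19) = (1/19)/(61/76) = 4/61, so E[T_1 | X_0 = 1] = 1/π_1 = (3/4 + 1/19)/(1/19) = (61/76)/(1/19) = 61/4.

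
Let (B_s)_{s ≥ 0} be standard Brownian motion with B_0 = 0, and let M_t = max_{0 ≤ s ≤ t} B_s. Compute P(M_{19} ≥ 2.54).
P(M_{19} ≥ 2.54) = 2·P(B_{19} ≥ 2.54) = 2(1 − Φ(2.54/√19)) ≈ 0.5601

By the reflection principle for Brownian motion, P(M_t ≥ a) = 2 · P(B_t ≥ a) for a ≥ 0. Since B_t ~ N(0, t), P(B_t ≥ 2.54) = 1 − Φ(2.54/√t) = 1 − Φ(2.54/√19) = 1 − Φ(0.5827). So
  P(M_{19} ≥ 2.54) = 2(1 − Φ(0.5827)) ≈ 0.5601.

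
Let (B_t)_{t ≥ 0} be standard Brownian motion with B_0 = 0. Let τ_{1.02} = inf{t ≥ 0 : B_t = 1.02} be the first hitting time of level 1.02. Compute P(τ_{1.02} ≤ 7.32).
P(τ_{1.02} ≤ 7.32) = 2(1 − Φ(1.02/√7.32)) = 2(1 − Φ(0.3770)) ≈ 0.7062

By the reflection principle for standard BM, P(τ_b ≤ t) = 2 · P(B_t ≥ b). Since B_t ~ N(0, t), P(B_t ≥ 1.02) = 1 − Φ(1.02/√t) = 1 − Φ(1.02/√7.32) = 1 − Φ(0.3770) ≈ 0.35309. Doubling: P(τ_{1.02} ≤ 7.32) ≈ 2 · 0.35309 = 0.70618 ≈ 0.7062.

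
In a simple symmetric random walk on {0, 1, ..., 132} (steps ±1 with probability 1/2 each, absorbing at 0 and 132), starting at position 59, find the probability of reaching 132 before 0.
P(hit 132 before 0) = 59/132

Let u_k = P(hit 132 before 0 | start at k). Then u_0 = 0, u_132 = 1, and u_k = u_{k-1}/2 + u_{k+1}/2 for 1 ≤ k ≤ 131. This harmonic recurrence is solved by u_k = k/132, giving u_59 = 59/132.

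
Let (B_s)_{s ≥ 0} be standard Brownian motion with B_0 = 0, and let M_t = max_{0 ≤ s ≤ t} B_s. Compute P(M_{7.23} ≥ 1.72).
P(M_{7.23} ≥ 1.72) = 2·P(B_{7.23} ≥ 1.72) = 2(1 − Φ(1.72/√7.23)) ≈ 0.5224

By the reflection principle for Brownian motion, P(M_t ≥ a) = 2 · P(B_t ≥ a) for a ≥ 0. Since B_t ~ N(0, t), P(B_t ≥ 1.72) = 1 − Φ(1.72/√t) = 1 − Φ(1.72/√7.23) = 1 − Φ(0.6397). So
  P(M_{7.23} ≥ 1.72) = 2(1 − Φ(0.6397)) ≈ 0.5224.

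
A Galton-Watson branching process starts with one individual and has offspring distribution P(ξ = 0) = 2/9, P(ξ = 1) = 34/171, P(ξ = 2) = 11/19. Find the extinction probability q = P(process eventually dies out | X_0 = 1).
q = 38/99

The pgf is f(s) = 2/9 + 34/171·s + 11/19·s². The extinction probability q is the smallest fixed point of f in [0, 1]. Setting s = f(s):
  11/19·s² + (34/171 − 1)·s + 2/9 = 0
  11/19·s² − (2/9 + 11/19)·s + 2/9 = 0
which factors as (s − 1)·(11/19·s − 2/9) = 0, giving roots s = 1 and s = (2/9)/(11/19) = 38/99.
Mean offspring μ = 34/171 + 2·11/19 = 232/171 > 1 (supercritical), so q < 1. The extinction probability is the smaller root: q = (2/9)/(11/19) = 38/99.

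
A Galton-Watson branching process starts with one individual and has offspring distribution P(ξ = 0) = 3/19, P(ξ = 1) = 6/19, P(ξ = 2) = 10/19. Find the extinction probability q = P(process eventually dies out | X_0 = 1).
q = 3/10

The pgf is f(s) = 3/19 + 6/19·s + 10/19·s². The extinction probability q is the smallest fixed point of f in [0, 1]. Setting s = f(s):
  10/19·s² + (6/19 − 1)·s + 3/19 = 0
  10/19·s² − (3/19 + 10/19)·s + 3/19 = 0
which factors as (s − 1)·(10/19·s − 3/19) = 0, giving roots s = 1 and s = (3/19)/(10/19) = 3/10.
Mean offspring μ = 6/19 + 2·10/19 = 26/19 > 1 (supercritical), so q < 1. The extinction probability is the smaller root: q = (3/19)/(10/19) = 3/10.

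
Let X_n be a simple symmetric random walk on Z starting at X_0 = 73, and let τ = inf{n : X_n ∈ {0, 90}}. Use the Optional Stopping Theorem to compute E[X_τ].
E[X_τ] = 73

X_n is a martingale and τ is a bounded-mean stopping time (indeed τ is finite a.s. with bounded expectation since the walk is in a bounded region). By the OST, E[X_τ] = E[X_0] = 73. Equivalently: E[X_τ] = 90 · P(hit 90 first) + 0 · P(hit 0 first) = 90 · (73/90) = 73.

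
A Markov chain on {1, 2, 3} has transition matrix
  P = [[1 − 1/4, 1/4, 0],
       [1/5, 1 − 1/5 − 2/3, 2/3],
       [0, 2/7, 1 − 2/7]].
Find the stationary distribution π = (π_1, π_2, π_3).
π = (6/31, 15/62, 35/62)

This is a birth-death chain on three states, which satisfies detailed balance: π_1 · P_{12} = π_2 · P_{21} and π_2 · P_{23} = π_3 · P_{32}.
From π_1 · 1/4 = π_2 · 1/5: π_2/π_1 = (1/4)/(1/5) = 5/4.
From π_2 · 2/3 = π_3 · 2/7: π_3/π_2 = (2/3)/(2/7) = 7/3.
Take π_1 proportional to 1; then unnormalized π = (1, 5/4, 35/12). Normalize by dividing by the sum 31/6:
  π = (6/31, 15/62, 35/62).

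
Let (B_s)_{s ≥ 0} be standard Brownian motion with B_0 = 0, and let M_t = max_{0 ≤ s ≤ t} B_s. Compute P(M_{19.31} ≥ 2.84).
P(M_{19.31} ≥ 2.84) = 2·P(B_{19.31} ≥ 2.84) = 2(1 − Φ(2.84/√19.31)) ≈ 0.5181

By the reflection principle for Brownian motion, P(M_t ≥ a) = 2 · P(B_t ≥ a) for a ≥ 0. Since B_t ~ N(0, t), P(B_t ≥ 2.84) = 1 − Φ(2.84/√t) = 1 − Φ(2.84/√19.31) = 1 − Φ(0.6463). So
  P(M_{19.31} ≥ 2.84) = 2(1 − Φ(0.6463)) ≈ 0.5181.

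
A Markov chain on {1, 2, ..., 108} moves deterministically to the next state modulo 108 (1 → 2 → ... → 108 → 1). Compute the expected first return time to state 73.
E[T_73 | X_0 = 73] = 108

The chain cycles deterministically, so starting at state 73 it returns in exactly 108 steps. Equivalently, the stationary distribution is uniform π_j = 1/108 for every state j, so by Kac's formula E[T_73] = 1/π_73 = 108.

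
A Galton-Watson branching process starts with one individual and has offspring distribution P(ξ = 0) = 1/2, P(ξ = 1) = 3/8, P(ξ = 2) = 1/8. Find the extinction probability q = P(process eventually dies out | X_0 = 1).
q = 1

Mean offspring μ = 0·1/2 + 1·3/8 + 2·1/8 = 5/8 ≤ 1. For μ ≤ 1 with offspring not concentrated at 1, the Galton-Watson process goes extinct almost surely, so q = 1.
(Algebraic check: The pgf is f(s) = 1/2 + 3/8·s + 1/8·s². The extinction probability q is the smallest fixed point of f in [0, 1]. Setting s = f(s):
  1/8·s² + (3/8 − 1)·s + 1/2 = 0
  1/8·s² − (1/2 + 1/8)·s + 1/2 = 0
which factors as (s − 1)·(1/8·s − 1/2) = 0, giving roots s = 1 and s = (1/2)/(1/8) = 4. Since 4 ≥ 1, the smallest root in [0, 1] is s = 1.)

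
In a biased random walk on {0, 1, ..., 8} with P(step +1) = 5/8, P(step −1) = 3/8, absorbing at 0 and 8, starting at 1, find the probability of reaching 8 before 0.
P(hit 8 before 0) = (1 − (3/5)^1) / (1 − (3/5)^8) = 78125/192032

Let u_k denote P(reach 8 before 0 | start at k). Boundary: u_0 = 0, u_8 = 1. Recurrence: u_k = 5/8·u_{k+1} + 3/8·u_{k-1} for 1 ≤ k ≤ 7. Try u_k = A + B·r^k with r = q/p = (3/8)/(5/8) = 3/5. Substitution satisfies the recurrence; boundary conditions give:
  u_k = (1 − r^k) / (1 − r^N) = (1 − (3/5)^1) / (1 − (3/5)^8) = 78125/192032.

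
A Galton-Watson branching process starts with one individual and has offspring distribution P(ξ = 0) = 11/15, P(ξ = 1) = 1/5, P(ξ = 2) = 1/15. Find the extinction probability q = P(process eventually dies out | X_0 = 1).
q = 1

Mean offspring μ = 0·11/15 + 1·1/5 + 2·1/15 = 1/3 ≤ 1. For μ ≤ 1 with offspring not concentrated at 1, the Galton-Watson process goes extinct almost surely, so q = 1.
(Algebraic check: The pgf is f(s) = 11/15 + 1/5·s + 1/15·s². The extinction probability q is the smallest fixed point of f in [0, 1]. Setting s = f(s):
  1/15·s² + (1/5 − 1)·s + 11/15 = 0
  1/15·s² − (11/15 + 1/15)·s + 11/15 = 0
which factors as (s − 1)·(1/15·s − 11/15) = 0, giving roots s = 1 and s = (11/15)/(1/15) = 11. Since 11 ≥ 1, the smallest root in [0, 1] is s = 1.)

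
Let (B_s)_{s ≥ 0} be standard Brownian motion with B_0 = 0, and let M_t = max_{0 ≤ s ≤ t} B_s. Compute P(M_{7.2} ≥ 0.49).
P(M_{7.2} ≥ 0.49) = 2·P(B_{7.2} ≥ 0.49) = 2(1 − Φ(0.49/√7.2)) ≈ 0.8551

By the reflection principle for Brownian motion, P(M_t ≥ a) = 2 · P(B_t ≥ a) for a ≥ 0. Since B_t ~ N(0, t), P(B_t ≥ 0.49) = 1 − Φ(0.49/√t) = 1 − Φ(0.49/√7.2) = 1 − Φ(0.1826). So
  P(M_{7.2} ≥ 0.49) = 2(1 − Φ(0.1826)) ≈ 0.8551.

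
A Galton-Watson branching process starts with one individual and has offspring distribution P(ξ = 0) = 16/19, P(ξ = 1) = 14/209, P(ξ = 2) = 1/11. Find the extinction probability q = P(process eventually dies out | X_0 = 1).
q = 1

Mean offspring μ = 0·16/19 + 1·14/209 + 2·1/11 = 52/209 ≤ 1. For μ ≤ 1 with offspring not concentrated at 1, the Galton-Watson process goes extinct almost surely, so q = 1.
(Algebraic check: The pgf is f(s) = 16/19 + 14/209·s + 1/11·s². The extinction probability q is the smallest fixed point of f in [0, 1]. Setting s = f(s):
  1/11·s² + (14/209 − 1)·s + 16/19 = 0
  1/11·s² − (16/19 + 1/11)·s + 16/19 = 0
which factors as (s − 1)·(1/11·s − 16/19) = 0, giving roots s = 1 and s = (16/19)/(1/11) = 176/19. Since 176/19 ≥ 1, the smallest root in [0, 1] is s = 1.)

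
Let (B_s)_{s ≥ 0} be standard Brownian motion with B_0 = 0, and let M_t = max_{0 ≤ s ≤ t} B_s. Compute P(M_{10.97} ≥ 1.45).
P(M_{10.97} ≥ 1.45) = 2·P(B_{10.97} ≥ 1.45) = 2(1 − Φ(1.45/√10.97)) ≈ 0.6615

By the reflection principle for Brownian motion, P(M_t ≥ a) = 2 · P(B_t ≥ a) for a ≥ 0. Since B_t ~ N(0, t), P(B_t ≥ 1.45) = 1 − Φ(1.45/√t) = 1 − Φ(1.45/√10.97) = 1 − Φ(0.4378). So
  P(M_{10.97} ≥ 1.45) = 2(1 − Φ(0.4378)) ≈ 0.6615.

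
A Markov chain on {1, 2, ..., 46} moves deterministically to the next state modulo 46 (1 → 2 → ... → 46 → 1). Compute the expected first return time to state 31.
E[T_31 | X_0 = 31] = 46

The chain cycles deterministically, so starting at state 31 it returns in exactly 46 steps. Equivalently, the stationary distribution is uniform π_j = 1/46 for every state j, so by Kac's formula E[T_31] = 1/π_31 = 46.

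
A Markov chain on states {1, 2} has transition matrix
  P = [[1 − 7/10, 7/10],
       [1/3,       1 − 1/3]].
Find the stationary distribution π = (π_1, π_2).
π_1 = 10/31, π_2 = 21/31

Solve πP = π with π_1 + π_2 = 1. From πP = π: π_1 · (1 − 7/10) + π_2 · 1/3 = π_1 ⇒ π_2 · 1/3 = π_1 · 7/10 ⇒ π_2/π_1 = (7/10)/(1/3) = 21/10. Together with π_1 + π_2 = 1:
  π_1 = (1/3)/(7/10 + 1/3) = (1/3)/(31/30) = 10/31,
  π_2 = (7/10)/(7/10 + 1/3) = (7/10)/(31/30) = 21/31.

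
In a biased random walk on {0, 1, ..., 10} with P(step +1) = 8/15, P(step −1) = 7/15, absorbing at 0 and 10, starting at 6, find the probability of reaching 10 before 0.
P(hit 10 before 0) = (1 − (7/8)^6) / (1 − (7/8)^10) = 39456768/52751105

Let u_k denote P(reach 10 before 0 | start at k). Boundary: u_0 = 0, u_10 = 1. Recurrence: u_k = 8/15·u_{k+1} + 7/15·u_{k-1} for 1 ≤ k ≤ 9. Try u_k = A + B·r^k with r = q/p = (7/15)/(8/15) = 7/8. Substitution satisfies the recurrence; boundary conditions give:
  u_k = (1 − r^k) / (1 − r^N) = (1 − (7/8)^6) / (1 − (7/8)^10) = 39456768/52751105.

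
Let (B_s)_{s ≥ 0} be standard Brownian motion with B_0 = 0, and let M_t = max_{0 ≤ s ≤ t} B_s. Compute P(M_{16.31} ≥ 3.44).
P(M_{16.31} ≥ 3.44) = 2·P(B_{16.31} ≥ 3.44) = 2(1 − Φ(3.44/√16.31)) ≈ 0.3943

By the reflection principle for Brownian motion, P(M_t ≥ a) = 2 · P(B_t ≥ a) for a ≥ 0. Since B_t ~ N(0, t), P(B_t ≥ 3.44) = 1 − Φ(3.44/√t) = 1 − Φ(3.44/√16.31) = 1 − Φ(0.8518). So
  P(M_{16.31} ≥ 3.44) = 2(1 − Φ(0.8518)) ≈ 0.3943.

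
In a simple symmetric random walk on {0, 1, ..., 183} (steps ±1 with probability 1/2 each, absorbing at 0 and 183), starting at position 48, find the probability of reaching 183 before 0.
P(hit 183 before 0) = 48/183 = 16/61

Let u_k = P(hit 183 before 0 | start at k). Then u_0 = 0, u_183 = 1, and u_k = u_{k-1}/2 + u_{k+1}/2 for 1 ≤ k ≤ 182. This harmonic recurrence is solved by u_k = k/183, giving u_48 = 48/183 = 16/61.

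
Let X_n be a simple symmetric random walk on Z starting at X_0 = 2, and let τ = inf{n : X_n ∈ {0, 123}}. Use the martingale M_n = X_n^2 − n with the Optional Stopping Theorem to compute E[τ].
E[τ] = 242

M_n = X_n^2 − n is a martingale (since E[X_{n+1}^2 | F_n] = X_n^2 + 1). By OST (τ has finite mean in a bounded region), E[M_τ] = E[M_0] = X_0^2 − 0 = 2^2 = 4. Also E[M_τ] = E[X_τ^2] − E[τ]. The walk exits at 0 or 123, with P(hit 123 first) = 2/123, so E[X_τ^2] = 123^2 · 2/123 + 0 = 246. Thus E[τ] = E[X_τ^2] − E[M_τ] = 246 − 4 = 242 = 2(123 − 2) = 242.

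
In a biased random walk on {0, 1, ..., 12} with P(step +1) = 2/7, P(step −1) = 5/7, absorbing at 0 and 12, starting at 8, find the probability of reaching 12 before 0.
P(hit 12 before 0) = (1 − (5/2)^8) / (1 − (5/2)^12) = 10256/400881

Let u_k denote P(reach 12 before 0 | start at k). Boundary: u_0 = 0, u_12 = 1. Recurrence: u_k = 2/7·u_{k+1} + 5/7·u_{k-1} for 1 ≤ k ≤ 11. Try u_k = A + B·r^k with r = q/p = (5/7)/(2/7) = 5/2. Substitution satisfies the recurrence; boundary conditions give:
  u_k = (1 − r^k) / (1 − r^N) = (1 − (5/2)^8) / (1 − (5/2)^12) = 10256/400881.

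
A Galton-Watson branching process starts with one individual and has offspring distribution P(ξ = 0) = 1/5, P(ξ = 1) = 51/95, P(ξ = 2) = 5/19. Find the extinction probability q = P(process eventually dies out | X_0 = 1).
q = 19/25

The pgf is f(s) = 1/5 + 51/95·s + 5/19·s². The extinction probability q is the smallest fixed point of f in [0, 1]. Setting s = f(s):
  5/19·s² + (51/95 − 1)·s + 1/5 = 0
  5/19·s² − (1/5 + 5/19)·s + 1/5 = 0
which factors as (s − 1)·(5/19·s − 1/5) = 0, giving roots s = 1 and s = (1/5)/(5/19) = 19/25.
Mean offspring μ = 51/95 + 2·5/19 = 101/95 > 1 (supercritical), so q < 1. The extinction probability is the smaller root: q = (1/5)/(5/19) = 19/25.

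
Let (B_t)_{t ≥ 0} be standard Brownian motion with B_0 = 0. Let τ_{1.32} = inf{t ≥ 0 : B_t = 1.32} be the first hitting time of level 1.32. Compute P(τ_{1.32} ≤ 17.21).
P(τ_{1.32} ≤ 17.21) = 2(1 − Φ(1.32/√17.21)) = 2(1 − Φ(0.3182)) ≈ 0.7503

By the reflection principle for standard BM, P(τ_b ≤ t) = 2 · P(B_t ≥ b). Since B_t ~ N(0, t), P(B_t ≥ 1.32) = 1 − Φ(1.32/√t) = 1 − Φ(1.32/√17.21) = 1 − Φ(0.3182) ≈ 0.37517. Doubling: P(τ_{1.32} ≤ 17.21) ≈ 2 · 0.37517 = 0.75034 ≈ 0.7503.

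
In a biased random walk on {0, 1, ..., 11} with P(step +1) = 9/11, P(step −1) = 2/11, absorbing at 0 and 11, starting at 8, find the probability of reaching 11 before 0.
P(hit 11 before 0) = (1 − (2/9)^8) / (1 − (2/9)^11) = 4482981855/4483008223

Let u_k denote P(reach 11 before 0 | start at k). Boundary: u_0 = 0, u_11 = 1. Recurrence: u_k = 9/11·u_{k+1} + 2/11·u_{k-1} for 1 ≤ k ≤ 10. Try u_k = A + B·r^k with r = q/p = (2/11)/(9/11) = 2/9. Substitution satisfies the recurrence; boundary conditions give:
  u_k = (1 − r^k) / (1 − r^N) = (1 − (2/9)^8) / (1 − (2/9)^11) = 4482981855/4483008223.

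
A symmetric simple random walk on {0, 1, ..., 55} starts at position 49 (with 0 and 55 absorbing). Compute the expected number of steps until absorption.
E[τ | X_0 = 49] = 294

Let v_k = E[τ | X_0 = k]. Boundary: v_0 = v_55 = 0. Recurrence: v_k = 1 + (v_{k-1} + v_{k+1})/2 for 1 ≤ k ≤ 54. The particular solution to v_k − (v_{k-1} + v_{k+1})/2 = 1 is v_k = −k^2. Adding homogeneous solution A + B k and matching boundaries gives v_k = k (55 − k). Substituting k = 49: v_49 = 49 · 6 = 294.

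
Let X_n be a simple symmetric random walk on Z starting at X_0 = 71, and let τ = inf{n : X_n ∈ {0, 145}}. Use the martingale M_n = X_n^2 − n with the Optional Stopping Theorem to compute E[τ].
E[τ] = 5254

M_n = X_n^2 − n is a martingale (since E[X_{n+1}^2 | F_n] = X_n^2 + 1). By OST (τ has finite mean in a bounded region), E[M_τ] = E[M_0] = X_0^2 − 0 = 71^2 = 5041. Also E[M_τ] = E[X_τ^2] − E[τ]. The walk exits at 0 or 145, with P(hit 145 first) = 71/145, so E[X_τ^2] = 145^2 · 71/145 + 0 = 10295. Thus E[τ] = E[X_τ^2] − E[M_τ] = 10295 − 5041 = 5254 = 71(145 − 71) = 5254.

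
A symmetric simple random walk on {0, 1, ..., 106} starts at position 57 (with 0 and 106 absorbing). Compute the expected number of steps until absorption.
E[τ | X_0 = 57] = 2793

Let v_k = E[τ | X_0 = k]. Boundary: v_0 = v_106 = 0. Recurrence: v_k = 1 + (v_{k-1} + v_{k+1})/2 for 1 ≤ k ≤ 105. The particular solution to v_k − (v_{k-1} + v_{k+1})/2 = 1 is v_k = −k^2. Adding homogeneous solution A + B k and matching boundaries gives v_k = k (106 − k). Substituting k = 57: v_57 = 57 · 49 = 2793.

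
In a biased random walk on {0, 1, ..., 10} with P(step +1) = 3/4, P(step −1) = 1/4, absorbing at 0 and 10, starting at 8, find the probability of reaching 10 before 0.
P(hit 10 before 0) = (1 − (1/3)^8) / (1 − (1/3)^10) = 7380/7381

Let u_k denote P(reach 10 before 0 | start at k). Boundary: u_0 = 0, u_10 = 1. Recurrence: u_k = 3/4·u_{k+1} + 1/4·u_{k-1} for 1 ≤ k ≤ 9. Try u_k = A + B·r^k with r = q/p = (1/4)/(3/4) = 1/3. Substitution satisfies the recurrence; boundary conditions give:
  u_k = (1 − r^k) / (1 − r^N) = (1 − (1/3)^8) / (1 − (1/3)^10) = 7380/7381.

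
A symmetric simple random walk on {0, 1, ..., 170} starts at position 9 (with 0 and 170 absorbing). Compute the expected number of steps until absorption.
E[τ | X_0 = 9] = 1449

Let v_k = E[τ | X_0 = k]. Boundary: v_0 = v_170 = 0. Recurrence: v_k = 1 + (v_{k-1} + v_{k+1})/2 for 1 ≤ k ≤ 169. The particular solution to v_k − (v_{k-1} + v_{k+1})/2 = 1 is v_k = −k^2. Adding homogeneous solution A + B k and matching boundaries gives v_k = k (170 − k). Substituting k = 9: v_9 = 9 · 161 = 1449.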